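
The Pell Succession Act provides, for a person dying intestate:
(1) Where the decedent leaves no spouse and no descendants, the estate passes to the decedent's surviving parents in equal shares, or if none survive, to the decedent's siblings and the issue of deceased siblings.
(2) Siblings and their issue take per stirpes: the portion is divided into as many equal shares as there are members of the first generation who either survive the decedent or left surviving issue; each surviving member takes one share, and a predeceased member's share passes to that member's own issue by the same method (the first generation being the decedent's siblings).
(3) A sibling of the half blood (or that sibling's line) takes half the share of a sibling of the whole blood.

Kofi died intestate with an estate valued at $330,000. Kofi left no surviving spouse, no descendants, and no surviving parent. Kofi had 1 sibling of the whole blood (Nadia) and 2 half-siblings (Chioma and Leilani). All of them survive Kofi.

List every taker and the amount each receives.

Chioma: $82,500; Nadia: $165,000; Leilani: $82,500

The entire $330,000 passes to the siblings and their issue.
Counting each half-blood sibling's line as half a unit, there are 2 units in $330,000, so one unit is $165,000. Whole-blood lines (Nadia) take $165,000 each; half-blood lines (Chioma and Leilani) take $82,500 each.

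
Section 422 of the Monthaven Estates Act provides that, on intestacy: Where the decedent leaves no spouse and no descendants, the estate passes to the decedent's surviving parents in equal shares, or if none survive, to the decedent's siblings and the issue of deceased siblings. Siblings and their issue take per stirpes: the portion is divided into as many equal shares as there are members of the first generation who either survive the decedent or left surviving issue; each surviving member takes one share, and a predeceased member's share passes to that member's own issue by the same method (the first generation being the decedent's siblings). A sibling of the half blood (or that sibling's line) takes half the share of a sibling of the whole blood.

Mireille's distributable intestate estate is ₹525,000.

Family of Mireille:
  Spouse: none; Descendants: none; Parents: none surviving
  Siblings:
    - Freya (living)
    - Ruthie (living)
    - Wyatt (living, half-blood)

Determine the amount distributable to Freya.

The entire ₹525,000 passes to the siblings and their issue.
Counting each half-blood sibling's line as half a unit, there are 5/2 units in ₹525,000, so one unit is ₹210,000. Whole-blood lines (Freya and Ruthie) take ₹210,000 each; half-blood lines (Wyatt) take ₹105,000 each.

Freya receives ₹210,000.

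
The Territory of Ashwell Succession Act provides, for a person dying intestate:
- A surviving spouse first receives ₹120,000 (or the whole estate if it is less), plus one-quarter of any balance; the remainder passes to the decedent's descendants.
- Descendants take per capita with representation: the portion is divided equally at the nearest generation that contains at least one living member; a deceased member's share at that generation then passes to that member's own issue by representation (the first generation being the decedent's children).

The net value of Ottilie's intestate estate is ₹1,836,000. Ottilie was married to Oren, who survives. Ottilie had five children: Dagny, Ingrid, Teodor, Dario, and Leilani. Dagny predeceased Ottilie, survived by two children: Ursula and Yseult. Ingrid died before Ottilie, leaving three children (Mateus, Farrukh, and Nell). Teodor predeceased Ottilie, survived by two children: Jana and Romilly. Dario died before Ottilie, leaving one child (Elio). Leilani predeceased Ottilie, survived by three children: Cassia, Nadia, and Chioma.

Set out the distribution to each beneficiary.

Oren: ₹549,000; Ursula: ₹117,000; Yseult: ₹117,000; Mateus: ₹117,000; Farrukh: ₹117,000; Nell: ₹117,000; Jana: ₹117,000; Romilly: ₹117,000; Elio: ₹117,000; Cassia: ₹117,000; Nadia: ₹117,000; Chioma: ₹117,000

Oren first takes ₹120,000, leaving a balance of ₹1,716,000. Oren then takes one-quarter of the balance (₹429,000), for a total of ₹549,000. The remaining ₹1,287,000 passes to the descendants.
No child survives, so the initial division is made at the grandchildren's generation.
The descendants' portion (₹1,287,000) is divided into 11 shares of ₹117,000: Ursula, Yseult, Mateus, Farrukh, Nell, Jana, Romilly, Elio, Cassia, Nadia, and Chioma each take ₹117,000.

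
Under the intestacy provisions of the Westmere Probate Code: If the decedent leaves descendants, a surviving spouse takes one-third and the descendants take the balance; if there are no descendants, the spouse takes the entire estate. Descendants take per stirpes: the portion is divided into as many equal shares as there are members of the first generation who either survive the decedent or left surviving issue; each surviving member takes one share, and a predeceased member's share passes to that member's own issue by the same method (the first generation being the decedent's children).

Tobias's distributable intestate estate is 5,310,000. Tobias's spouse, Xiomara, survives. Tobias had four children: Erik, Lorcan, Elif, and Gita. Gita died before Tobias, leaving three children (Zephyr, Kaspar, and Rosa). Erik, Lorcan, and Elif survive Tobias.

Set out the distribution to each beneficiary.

Xiomara takes one-third of 5,310,000 = 1,770,000. The remaining 3,540,000 passes to the descendants.
The descendants' portion (3,540,000) is divided into 4 shares of 885,000: Erik, Lorcan, and Elif each take 885,000; Gita's 885,000 share passes to Gita's issue.
Gita's share (885,000) is divided into 3 shares of 295,000: Zephyr, Kaspar, and Rosa each take 295,000.

Xiomara: 1,770,000; Erik: 885,000; Lorcan: 885,000; Elif: 885,000; Zephyr: 295,000; Kaspar: 295,000; Rosa: 295,000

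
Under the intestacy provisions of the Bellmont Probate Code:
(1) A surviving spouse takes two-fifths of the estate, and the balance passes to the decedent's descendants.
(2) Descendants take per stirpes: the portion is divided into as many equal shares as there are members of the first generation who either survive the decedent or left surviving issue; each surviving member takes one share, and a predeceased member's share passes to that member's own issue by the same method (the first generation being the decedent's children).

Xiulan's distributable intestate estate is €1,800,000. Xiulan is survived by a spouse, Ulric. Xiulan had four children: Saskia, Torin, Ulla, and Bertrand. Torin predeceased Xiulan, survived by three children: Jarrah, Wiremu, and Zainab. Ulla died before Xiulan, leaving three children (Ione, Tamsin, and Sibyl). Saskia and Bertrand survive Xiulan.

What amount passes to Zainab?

Zainab receives €90,000.

Ulric takes two-fifths of €1,800,000 = €720,000. The remaining €1,080,000 passes to the descendants.
The descendants' portion (€1,080,000) is divided into 4 shares of €270,000: Saskia and Bertrand each take €270,000; Torin's €270,000 share passes to Torin's issue; Ulla's €270,000 share passes to Ulla's issue.
Torin's share (€270,000) is divided into 3 shares of €90,000: Jarrah, Wiremu, and Zainab each take €90,000.
Ulla's share (€270,000) is divided into 3 shares of €90,000: Ione, Tamsin, and Sibyl each take €90,000.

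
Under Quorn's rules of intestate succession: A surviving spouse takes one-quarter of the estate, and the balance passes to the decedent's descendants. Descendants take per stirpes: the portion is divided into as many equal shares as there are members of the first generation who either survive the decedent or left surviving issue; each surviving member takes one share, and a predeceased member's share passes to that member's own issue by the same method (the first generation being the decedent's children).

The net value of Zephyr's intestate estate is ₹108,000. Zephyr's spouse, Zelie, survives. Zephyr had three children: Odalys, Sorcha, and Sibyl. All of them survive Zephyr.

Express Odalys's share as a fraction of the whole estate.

Zelie takes one-quarter of ₹108,000 = ₹27,000. The remaining ₹81,000 passes to the descendants.
The descendants' portion (₹81,000) is divided into 3 shares of ₹27,000: Odalys, Sorcha, and Sibyl each take ₹27,000.

Odalys receives 1/4 of the estate.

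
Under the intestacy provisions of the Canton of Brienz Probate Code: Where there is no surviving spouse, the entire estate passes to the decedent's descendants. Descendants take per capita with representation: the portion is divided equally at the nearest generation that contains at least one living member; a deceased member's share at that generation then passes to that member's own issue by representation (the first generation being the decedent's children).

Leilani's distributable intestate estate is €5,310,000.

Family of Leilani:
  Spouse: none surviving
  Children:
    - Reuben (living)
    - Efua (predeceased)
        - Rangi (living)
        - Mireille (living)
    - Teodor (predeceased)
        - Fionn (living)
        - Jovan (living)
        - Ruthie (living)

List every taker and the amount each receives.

Reuben: €1,770,000; Rangi: €885,000; Mireille: €885,000; Fionn: €590,000; Jovan: €590,000; Ruthie: €590,000

The entire €5,310,000 passes to the descendants.
That amount (€5,310,000) is divided into 3 shares of €1,770,000: Reuben takes €1,770,000; Efua's €1,770,000 share passes to Efua's issue; Teodor's €1,770,000 share passes to Teodor's issue.
Efua's share (€1,770,000) is divided into 2 shares of €885,000: Rangi and Mireille each take €885,000.
Teodor's share (€1,770,000) is divided into 3 shares of €590,000: Fionn, Jovan, and Ruthie each take €590,000.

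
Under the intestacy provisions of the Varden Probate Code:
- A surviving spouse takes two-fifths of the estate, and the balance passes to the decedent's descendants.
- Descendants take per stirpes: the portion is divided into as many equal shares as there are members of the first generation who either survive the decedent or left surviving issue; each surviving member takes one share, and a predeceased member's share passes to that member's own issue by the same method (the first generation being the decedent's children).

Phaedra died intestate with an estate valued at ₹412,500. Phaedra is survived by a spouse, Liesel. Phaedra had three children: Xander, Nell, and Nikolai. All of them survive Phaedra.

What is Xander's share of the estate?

Liesel takes two-fifths of ₹412,500 = ₹165,000. The remaining ₹247,500 passes to the descendants.
The descendants' portion (₹247,500) is divided into 3 shares of ₹82,500: Xander, Nell, and Nikolai each take ₹82,500.

Xander receives ₹82,500.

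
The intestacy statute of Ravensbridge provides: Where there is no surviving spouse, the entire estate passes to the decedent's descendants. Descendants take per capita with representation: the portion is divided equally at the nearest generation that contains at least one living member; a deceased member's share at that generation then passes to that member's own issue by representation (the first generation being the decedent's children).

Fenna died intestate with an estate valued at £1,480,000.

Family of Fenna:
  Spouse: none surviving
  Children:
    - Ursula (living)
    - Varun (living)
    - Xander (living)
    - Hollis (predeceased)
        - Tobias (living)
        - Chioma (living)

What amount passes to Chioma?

The entire £1,480,000 passes to the descendants.
That amount (£1,480,000) is divided into 4 shares of £370,000: Ursula, Varun, and Xander each take £370,000; Hollis's £370,000 share passes to Hollis's issue.
Hollis's share (£370,000) is divided into 2 shares of £185,000: Tobias and Chioma each take £185,000.

Chioma receives £185,000.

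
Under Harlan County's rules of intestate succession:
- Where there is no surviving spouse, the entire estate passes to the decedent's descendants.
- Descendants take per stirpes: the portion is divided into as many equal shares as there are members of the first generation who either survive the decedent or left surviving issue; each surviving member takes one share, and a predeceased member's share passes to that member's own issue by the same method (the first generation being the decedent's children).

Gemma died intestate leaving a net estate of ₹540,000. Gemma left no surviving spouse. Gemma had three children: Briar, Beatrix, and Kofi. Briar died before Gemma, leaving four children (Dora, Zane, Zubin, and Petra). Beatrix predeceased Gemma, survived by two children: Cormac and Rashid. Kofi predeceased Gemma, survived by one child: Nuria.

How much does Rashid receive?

Rashid receives ₹90,000.

The entire ₹540,000 passes to the descendants.
That amount (₹540,000) is divided into 3 shares of ₹180,000: Briar's ₹180,000 share passes to Briar's issue; Beatrix's ₹180,000 share passes to Beatrix's issue; Kofi's ₹180,000 share passes to Kofi's issue.
Briar's share (₹180,000) is divided into 4 shares of ₹45,000: Dora, Zane, Zubin, and Petra each take ₹45,000.
Beatrix's share (₹180,000) is divided into 2 shares of ₹90,000: Cormac and Rashid each take ₹90,000.
Kofi's share (₹180,000) passes entirely to Nuria.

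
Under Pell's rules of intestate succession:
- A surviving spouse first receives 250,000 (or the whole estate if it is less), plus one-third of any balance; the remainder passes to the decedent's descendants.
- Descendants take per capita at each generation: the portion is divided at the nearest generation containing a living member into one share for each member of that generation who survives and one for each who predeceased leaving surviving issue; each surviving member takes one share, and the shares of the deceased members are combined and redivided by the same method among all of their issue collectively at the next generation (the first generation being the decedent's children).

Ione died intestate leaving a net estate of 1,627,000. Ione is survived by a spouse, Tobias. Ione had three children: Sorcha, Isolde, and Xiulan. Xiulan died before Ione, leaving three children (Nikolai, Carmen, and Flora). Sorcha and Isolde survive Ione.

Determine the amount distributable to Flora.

Flora receives 102,000.

Tobias first takes 250,000, leaving a balance of 1,377,000. Tobias then takes one-third of the balance (459,000), for a total of 709,000. The remaining 918,000 passes to the descendants.
The descendants' portion (918,000) is divided at the children's generation into 3 shares of 306,000. Sorcha and Isolde each take 306,000. The remaining share for the deceased Xiulan (306,000) is carried to the next generation.
That pool (306,000) is divided at the grandchildren's generation equally among Nikolai, Carmen, and Flora: 102,000 each.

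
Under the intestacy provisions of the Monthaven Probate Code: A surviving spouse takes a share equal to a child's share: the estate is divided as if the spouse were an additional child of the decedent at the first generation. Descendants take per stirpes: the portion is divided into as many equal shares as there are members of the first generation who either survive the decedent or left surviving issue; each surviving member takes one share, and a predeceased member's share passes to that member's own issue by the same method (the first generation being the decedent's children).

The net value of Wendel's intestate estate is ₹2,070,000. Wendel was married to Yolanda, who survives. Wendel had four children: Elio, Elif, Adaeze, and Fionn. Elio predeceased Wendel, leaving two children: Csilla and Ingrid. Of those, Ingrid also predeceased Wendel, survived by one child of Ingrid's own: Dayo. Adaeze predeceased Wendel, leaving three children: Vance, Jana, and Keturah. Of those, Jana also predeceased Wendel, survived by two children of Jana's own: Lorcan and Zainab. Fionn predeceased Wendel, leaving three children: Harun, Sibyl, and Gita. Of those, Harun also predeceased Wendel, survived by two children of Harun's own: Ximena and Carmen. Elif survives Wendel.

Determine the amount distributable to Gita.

Gita receives ₹138,000.

The spouse counts as an additional share at the children's level, so there are 5 primary shares of ₹414,000. Yolanda takes one such share (₹414,000).
The children's combined portion (₹1,656,000) is divided into 4 shares of ₹414,000: Elif takes ₹414,000; Elio's ₹414,000 share passes to Elio's issue; Adaeze's ₹414,000 share passes to Adaeze's issue; Fionn's ₹414,000 share passes to Fionn's issue.
Elio's share (₹414,000) is divided into 2 shares of ₹207,000: Csilla takes ₹207,000; Ingrid's ₹207,000 share passes to Ingrid's issue.
Ingrid's share (₹207,000) passes entirely to Dayo.
Adaeze's share (₹414,000) is divided into 3 shares of ₹138,000: Vance and Keturah each take ₹138,000; Jana's ₹138,000 share passes to Jana's issue.
Jana's share (₹138,000) is divided into 2 shares of ₹69,000: Lorcan and Zainab each take ₹69,000.
Fionn's share (₹414,000) is divided into 3 shares of ₹138,000: Sibyl and Gita each take ₹138,000; Harun's ₹138,000 share passes to Harun's issue.
Harun's share (₹138,000) is divided into 2 shares of ₹69,000: Ximena and Carmen each take ₹69,000.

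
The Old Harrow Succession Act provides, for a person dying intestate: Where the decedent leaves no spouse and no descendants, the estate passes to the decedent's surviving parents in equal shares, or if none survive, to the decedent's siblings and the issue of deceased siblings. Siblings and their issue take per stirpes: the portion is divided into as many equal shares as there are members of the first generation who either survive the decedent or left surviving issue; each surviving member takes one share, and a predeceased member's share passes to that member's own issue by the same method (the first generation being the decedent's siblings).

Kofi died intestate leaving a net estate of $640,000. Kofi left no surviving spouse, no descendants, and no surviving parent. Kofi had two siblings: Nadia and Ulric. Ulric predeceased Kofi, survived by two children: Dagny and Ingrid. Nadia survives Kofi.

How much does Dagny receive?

Dagny receives $160,000.

The entire $640,000 passes to the siblings and their issue.
That amount ($640,000) is divided into 2 shares of $320,000: Nadia takes $320,000; Ulric's $320,000 share passes to Ulric's issue.
Ulric's share ($320,000) is divided into 2 shares of $160,000: Dagny and Ingrid each take $160,000.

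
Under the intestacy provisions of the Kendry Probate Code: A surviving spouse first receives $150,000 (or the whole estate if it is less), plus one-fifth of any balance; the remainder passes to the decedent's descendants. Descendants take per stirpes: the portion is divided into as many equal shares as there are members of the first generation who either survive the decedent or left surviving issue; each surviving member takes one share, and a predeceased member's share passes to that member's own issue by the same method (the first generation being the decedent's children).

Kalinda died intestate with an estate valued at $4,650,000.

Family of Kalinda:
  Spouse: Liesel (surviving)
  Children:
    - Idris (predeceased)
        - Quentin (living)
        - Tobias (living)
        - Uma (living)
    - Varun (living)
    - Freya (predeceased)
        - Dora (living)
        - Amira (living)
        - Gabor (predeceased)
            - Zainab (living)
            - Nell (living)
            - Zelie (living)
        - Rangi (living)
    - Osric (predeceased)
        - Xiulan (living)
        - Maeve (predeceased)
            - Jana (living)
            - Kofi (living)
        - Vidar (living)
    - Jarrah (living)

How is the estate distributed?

Liesel first takes $150,000, leaving a balance of $4,500,000. Liesel then takes one-fifth of the balance ($900,000), for a total of $1,050,000. The remaining $3,600,000 passes to the descendants.
The descendants' portion ($3,600,000) is divided into 5 shares of $720,000: Varun and Jarrah each take $720,000; Idris's $720,000 share passes to Idris's issue; Freya's $720,000 share passes to Freya's issue; Osric's $720,000 share passes to Osric's issue.
Idris's share ($720,000) is divided into 3 shares of $240,000: Quentin, Tobias, and Uma each take $240,000.
Freya's share ($720,000) is divided into 4 shares of $180,000: Dora, Amira, and Rangi each take $180,000; Gabor's $180,000 share passes to Gabor's issue.
Gabor's share ($180,000) is divided into 3 shares of $60,000: Zainab, Nell, and Zelie each take $60,000.
Osric's share ($720,000) is divided into 3 shares of $240,000: Xiulan and Vidar each take $240,000; Maeve's $240,000 share passes to Maeve's issue.
Maeve's share ($240,000) is divided into 2 shares of $120,000: Jana and Kofi each take $120,000.

Liesel: $1,050,000; Quentin: $240,000; Tobias: $240,000; Uma: $240,000; Varun: $720,000; Dora: $180,000; Amira: $180,000; Zainab: $60,000; Nell: $60,000; Zelie: $60,000; Rangi: $180,000; Xiulan: $240,000; Jana: $120,000; Kofi: $120,000; Vidar: $240,000; Jarrah: $720,000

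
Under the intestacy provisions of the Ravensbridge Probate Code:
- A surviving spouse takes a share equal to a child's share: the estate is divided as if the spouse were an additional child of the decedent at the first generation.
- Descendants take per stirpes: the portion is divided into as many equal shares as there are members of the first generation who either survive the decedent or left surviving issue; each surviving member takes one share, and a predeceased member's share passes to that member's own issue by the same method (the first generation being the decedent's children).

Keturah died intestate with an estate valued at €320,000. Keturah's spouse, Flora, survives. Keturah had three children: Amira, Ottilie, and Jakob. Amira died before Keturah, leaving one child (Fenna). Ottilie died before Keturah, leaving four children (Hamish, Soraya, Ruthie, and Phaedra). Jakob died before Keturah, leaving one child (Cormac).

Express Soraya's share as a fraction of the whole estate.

The spouse counts as an additional share at the children's level, so there are 4 primary shares of €80,000. Flora takes one such share (€80,000).
The children's combined portion (€240,000) is divided into 3 shares of €80,000: Amira's €80,000 share passes to Amira's issue; Ottilie's €80,000 share passes to Ottilie's issue; Jakob's €80,000 share passes to Jakob's issue.
Amira's share (€80,000) passes entirely to Fenna.
Ottilie's share (€80,000) is divided into 4 shares of €20,000: Hamish, Soraya, Ruthie, and Phaedra each take €20,000.
Jakob's share (€80,000) passes entirely to Cormac.

Soraya receives 1/16 of the estate.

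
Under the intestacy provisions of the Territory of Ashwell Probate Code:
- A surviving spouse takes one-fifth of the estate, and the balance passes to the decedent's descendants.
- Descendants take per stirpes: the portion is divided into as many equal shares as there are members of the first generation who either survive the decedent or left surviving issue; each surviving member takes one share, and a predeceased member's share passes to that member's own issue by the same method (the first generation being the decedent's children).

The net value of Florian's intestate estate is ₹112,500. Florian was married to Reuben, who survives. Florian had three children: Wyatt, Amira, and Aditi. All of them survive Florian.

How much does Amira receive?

Reuben takes one-fifth of ₹112,500 = ₹22,500. The remaining ₹90,000 passes to the descendants.
The descendants' portion (₹90,000) is divided into 3 shares of ₹30,000: Wyatt, Amira, and Aditi each take ₹30,000.

Amira receives ₹30,000.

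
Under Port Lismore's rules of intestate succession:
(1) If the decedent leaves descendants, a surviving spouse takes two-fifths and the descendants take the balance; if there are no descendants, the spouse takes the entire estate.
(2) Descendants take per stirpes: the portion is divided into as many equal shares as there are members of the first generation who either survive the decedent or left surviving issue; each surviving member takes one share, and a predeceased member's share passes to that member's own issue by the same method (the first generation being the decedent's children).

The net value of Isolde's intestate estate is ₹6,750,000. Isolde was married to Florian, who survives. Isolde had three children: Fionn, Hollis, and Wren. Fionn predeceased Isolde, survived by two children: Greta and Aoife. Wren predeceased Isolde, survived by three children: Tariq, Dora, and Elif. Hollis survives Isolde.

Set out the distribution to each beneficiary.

Florian: ₹2,700,000; Greta: ₹675,000; Aoife: ₹675,000; Hollis: ₹1,350,000; Tariq: ₹450,000; Dora: ₹450,000; Elif: ₹450,000

Florian takes two-fifths of ₹6,750,000 = ₹2,700,000. The remaining ₹4,050,000 passes to the descendants.
The descendants' portion (₹4,050,000) is divided into 3 shares of ₹1,350,000: Hollis takes ₹1,350,000; Fionn's ₹1,350,000 share passes to Fionn's issue; Wren's ₹1,350,000 share passes to Wren's issue.
Fionn's share (₹1,350,000) is divided into 2 shares of ₹675,000: Greta and Aoife each take ₹675,000.
Wren's share (₹1,350,000) is divided into 3 shares of ₹450,000: Tariq, Dora, and Elif each take ₹450,000.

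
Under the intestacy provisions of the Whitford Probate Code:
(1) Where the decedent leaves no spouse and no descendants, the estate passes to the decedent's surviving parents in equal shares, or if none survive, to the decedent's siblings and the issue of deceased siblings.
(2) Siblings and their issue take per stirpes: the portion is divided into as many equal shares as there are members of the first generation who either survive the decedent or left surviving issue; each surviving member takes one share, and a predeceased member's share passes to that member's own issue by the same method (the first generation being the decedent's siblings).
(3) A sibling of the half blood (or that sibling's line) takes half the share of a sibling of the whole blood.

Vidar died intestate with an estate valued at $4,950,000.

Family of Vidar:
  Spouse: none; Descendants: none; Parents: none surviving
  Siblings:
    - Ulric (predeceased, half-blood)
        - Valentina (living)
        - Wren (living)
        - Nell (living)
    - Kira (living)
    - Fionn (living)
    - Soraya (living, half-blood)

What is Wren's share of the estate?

The entire $4,950,000 passes to the siblings and their issue.
Counting each half-blood sibling's line as half a unit, there are 3 units in $4,950,000, so one unit is $1,650,000. Whole-blood lines (Kira and Fionn) take $1,650,000 each; half-blood lines (Ulric and Soraya) take $825,000 each.
Ulric's share ($825,000) is divided into 3 shares of $275,000: Valentina, Wren, and Nell each take $275,000.

Wren receives $275,000.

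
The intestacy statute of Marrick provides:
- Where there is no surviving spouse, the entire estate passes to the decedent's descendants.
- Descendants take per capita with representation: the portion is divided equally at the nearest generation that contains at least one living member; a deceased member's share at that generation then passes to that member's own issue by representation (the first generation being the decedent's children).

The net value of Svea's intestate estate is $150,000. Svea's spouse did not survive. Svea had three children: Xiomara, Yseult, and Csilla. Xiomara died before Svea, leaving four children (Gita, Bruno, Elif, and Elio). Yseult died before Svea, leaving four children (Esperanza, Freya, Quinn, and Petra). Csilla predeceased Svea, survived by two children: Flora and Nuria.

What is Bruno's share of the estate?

The entire $150,000 passes to the descendants.
No child survives, so the initial division is made at the grandchildren's generation.
That amount ($150,000) is divided into 10 shares of $15,000: Gita, Bruno, Elif, Elio, Esperanza, Freya, Quinn, Petra, Flora, and Nuria each take $15,000.

Bruno receives $15,000.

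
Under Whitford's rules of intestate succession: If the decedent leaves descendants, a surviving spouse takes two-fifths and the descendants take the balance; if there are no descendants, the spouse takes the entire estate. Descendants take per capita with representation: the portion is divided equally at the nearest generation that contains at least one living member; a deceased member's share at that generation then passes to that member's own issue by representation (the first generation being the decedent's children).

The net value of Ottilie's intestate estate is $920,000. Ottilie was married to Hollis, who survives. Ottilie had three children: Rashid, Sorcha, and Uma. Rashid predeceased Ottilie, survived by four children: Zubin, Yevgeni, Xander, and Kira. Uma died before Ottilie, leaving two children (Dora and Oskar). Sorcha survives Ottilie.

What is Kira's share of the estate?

Hollis takes two-fifths of $920,000 = $368,000. The remaining $552,000 passes to the descendants.
The descendants' portion ($552,000) is divided into 3 shares of $184,000: Sorcha takes $184,000; Rashid's $184,000 share passes to Rashid's issue; Uma's $184,000 share passes to Uma's issue.
Rashid's share ($184,000) is divided into 4 shares of $46,000: Zubin, Yevgeni, Xander, and Kira each take $46,000.
Uma's share ($184,000) is divided into 2 shares of $92,000: Dora and Oskar each take $92,000.

Kira receives $46,000.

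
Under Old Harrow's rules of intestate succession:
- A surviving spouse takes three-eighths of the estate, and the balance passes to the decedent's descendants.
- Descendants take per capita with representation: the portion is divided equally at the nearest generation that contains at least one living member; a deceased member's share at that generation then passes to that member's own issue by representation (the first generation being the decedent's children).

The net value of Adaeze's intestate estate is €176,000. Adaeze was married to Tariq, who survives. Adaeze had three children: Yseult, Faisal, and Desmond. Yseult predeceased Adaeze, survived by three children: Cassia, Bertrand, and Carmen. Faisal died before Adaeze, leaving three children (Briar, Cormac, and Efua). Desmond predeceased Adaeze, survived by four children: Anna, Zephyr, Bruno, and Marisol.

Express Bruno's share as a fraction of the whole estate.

Bruno receives 1/16 of the estate.

Tariq takes three-eighths of €176,000 = €66,000. The remaining €110,000 passes to the descendants.
No child survives, so the initial division is made at the grandchildren's generation.
The descendants' portion (€110,000) is divided into 10 shares of €11,000: Cassia, Bertrand, Carmen, Briar, Cormac, Efua, Anna, Zephyr, Bruno, and Marisol each take €11,000.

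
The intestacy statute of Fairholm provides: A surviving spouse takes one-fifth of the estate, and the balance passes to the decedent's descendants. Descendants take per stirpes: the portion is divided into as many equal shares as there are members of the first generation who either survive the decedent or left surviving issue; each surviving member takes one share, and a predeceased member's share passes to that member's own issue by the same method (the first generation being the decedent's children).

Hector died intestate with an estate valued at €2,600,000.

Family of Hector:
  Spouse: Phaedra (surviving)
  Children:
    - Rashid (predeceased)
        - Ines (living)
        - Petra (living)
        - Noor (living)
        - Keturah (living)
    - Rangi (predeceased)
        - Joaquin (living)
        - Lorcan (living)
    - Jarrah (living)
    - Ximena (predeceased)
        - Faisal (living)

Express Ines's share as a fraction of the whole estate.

Phaedra takes one-fifth of €2,600,000 = €520,000. The remaining €2,080,000 passes to the descendants.
The descendants' portion (€2,080,000) is divided into 4 shares of €520,000: Jarrah takes €520,000; Rashid's €520,000 share passes to Rashid's issue; Rangi's €520,000 share passes to Rangi's issue; Ximena's €520,000 share passes to Ximena's issue.
Rashid's share (€520,000) is divided into 4 shares of €130,000: Ines, Petra, Noor, and Keturah each take €130,000.
Rangi's share (€520,000) is divided into 2 shares of €260,000: Joaquin and Lorcan each take €260,000.
Ximena's share (€520,000) passes entirely to Faisal.

Ines receives 1/20 of the estate.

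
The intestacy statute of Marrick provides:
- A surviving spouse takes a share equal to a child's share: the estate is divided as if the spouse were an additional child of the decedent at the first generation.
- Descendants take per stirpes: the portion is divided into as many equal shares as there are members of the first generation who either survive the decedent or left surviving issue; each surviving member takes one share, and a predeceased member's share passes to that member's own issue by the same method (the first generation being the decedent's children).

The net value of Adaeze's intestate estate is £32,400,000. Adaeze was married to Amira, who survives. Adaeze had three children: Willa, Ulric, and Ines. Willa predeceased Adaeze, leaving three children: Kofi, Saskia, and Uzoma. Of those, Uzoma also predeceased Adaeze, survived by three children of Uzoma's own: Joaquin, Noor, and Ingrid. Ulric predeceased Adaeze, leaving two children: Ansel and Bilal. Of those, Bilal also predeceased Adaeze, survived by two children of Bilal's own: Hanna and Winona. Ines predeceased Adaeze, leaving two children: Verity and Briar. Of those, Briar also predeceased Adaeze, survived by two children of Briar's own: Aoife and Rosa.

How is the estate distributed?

Amira: £8,100,000; Kofi: £2,700,000; Saskia: £2,700,000; Joaquin: £900,000; Noor: £900,000; Ingrid: £900,000; Ansel: £4,050,000; Hanna: £2,025,000; Winona: £2,025,000; Verity: £4,050,000; Aoife: £2,025,000; Rosa: £2,025,000

The spouse counts as an additional share at the children's level, so there are 4 primary shares of £8,100,000. Amira takes one such share (£8,100,000).
The children's combined portion (£24,300,000) is divided into 3 shares of £8,100,000: Willa's £8,100,000 share passes to Willa's issue; Ulric's £8,100,000 share passes to Ulric's issue; Ines's £8,100,000 share passes to Ines's issue.
Willa's share (£8,100,000) is divided into 3 shares of £2,700,000: Kofi and Saskia each take £2,700,000; Uzoma's £2,700,000 share passes to Uzoma's issue.
Uzoma's share (£2,700,000) is divided into 3 shares of £900,000: Joaquin, Noor, and Ingrid each take £900,000.
Ulric's share (£8,100,000) is divided into 2 shares of £4,050,000: Ansel takes £4,050,000; Bilal's £4,050,000 share passes to Bilal's issue.
Bilal's share (£4,050,000) is divided into 2 shares of £2,025,000: Hanna and Winona each take £2,025,000.
Ines's share (£8,100,000) is divided into 2 shares of £4,050,000: Verity takes £4,050,000; Briar's £4,050,000 share passes to Briar's issue.
Briar's share (£4,050,000) is divided into 2 shares of £2,025,000: Aoife and Rosa each take £2,025,000.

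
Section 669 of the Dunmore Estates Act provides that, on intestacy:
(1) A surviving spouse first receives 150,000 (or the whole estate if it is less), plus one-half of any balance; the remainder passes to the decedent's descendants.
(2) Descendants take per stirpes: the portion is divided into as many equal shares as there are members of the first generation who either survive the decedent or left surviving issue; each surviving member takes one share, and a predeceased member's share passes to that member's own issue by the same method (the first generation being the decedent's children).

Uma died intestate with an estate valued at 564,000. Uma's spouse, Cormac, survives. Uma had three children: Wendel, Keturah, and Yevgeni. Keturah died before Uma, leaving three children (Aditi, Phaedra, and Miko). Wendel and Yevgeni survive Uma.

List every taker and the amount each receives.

Cormac: 357,000; Wendel: 69,000; Aditi: 23,000; Phaedra: 23,000; Miko: 23,000; Yevgeni: 69,000

Cormac first takes 150,000, leaving a balance of 414,000. Cormac then takes one-half of the balance (207,000), for a total of 357,000. The remaining 207,000 passes to the descendants.
The descendants' portion (207,000) is divided into 3 shares of 69,000: Wendel and Yevgeni each take 69,000; Keturah's 69,000 share passes to Keturah's issue.
Keturah's share (69,000) is divided into 3 shares of 23,000: Aditi, Phaedra, and Miko each take 23,000.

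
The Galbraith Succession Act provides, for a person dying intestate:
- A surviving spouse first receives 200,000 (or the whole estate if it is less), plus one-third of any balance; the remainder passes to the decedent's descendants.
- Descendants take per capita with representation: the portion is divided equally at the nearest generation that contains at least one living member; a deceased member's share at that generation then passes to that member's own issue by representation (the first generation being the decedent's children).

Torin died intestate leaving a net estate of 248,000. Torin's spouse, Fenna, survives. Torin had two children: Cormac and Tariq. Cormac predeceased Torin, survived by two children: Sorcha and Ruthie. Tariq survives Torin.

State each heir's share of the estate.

Fenna first takes 200,000, leaving a balance of 48,000. Fenna then takes one-third of the balance (16,000), for a total of 216,000. The remaining 32,000 passes to the descendants.
The descendants' portion (32,000) is divided into 2 shares of 16,000: Tariq takes 16,000; Cormac's 16,000 share passes to Cormac's issue.
Cormac's share (16,000) is divided into 2 shares of 8,000: Sorcha and Ruthie each take 8,000.

Fenna: 216,000; Sorcha: 8,000; Ruthie: 8,000; Tariq: 16,000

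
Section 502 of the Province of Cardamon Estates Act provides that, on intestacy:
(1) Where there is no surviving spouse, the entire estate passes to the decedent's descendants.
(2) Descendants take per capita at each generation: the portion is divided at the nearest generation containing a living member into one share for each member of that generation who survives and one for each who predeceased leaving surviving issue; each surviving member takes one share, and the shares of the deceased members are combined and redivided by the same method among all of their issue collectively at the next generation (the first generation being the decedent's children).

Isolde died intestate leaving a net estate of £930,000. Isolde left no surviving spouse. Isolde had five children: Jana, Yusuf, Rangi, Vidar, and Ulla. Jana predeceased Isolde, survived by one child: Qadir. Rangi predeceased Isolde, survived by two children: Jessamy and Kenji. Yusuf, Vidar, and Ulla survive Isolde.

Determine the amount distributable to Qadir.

Qadir receives £124,000.

The entire £930,000 passes to the descendants.
That amount (£930,000) is divided at the children's generation into 5 shares of £186,000. Yusuf, Vidar, and Ulla each take £186,000. The 2 shares of the deceased (Jana and Rangi) are combined into a pool of £372,000.
That pool (£372,000) is divided at the grandchildren's generation equally among Qadir, Jessamy, and Kenji: £124,000 each.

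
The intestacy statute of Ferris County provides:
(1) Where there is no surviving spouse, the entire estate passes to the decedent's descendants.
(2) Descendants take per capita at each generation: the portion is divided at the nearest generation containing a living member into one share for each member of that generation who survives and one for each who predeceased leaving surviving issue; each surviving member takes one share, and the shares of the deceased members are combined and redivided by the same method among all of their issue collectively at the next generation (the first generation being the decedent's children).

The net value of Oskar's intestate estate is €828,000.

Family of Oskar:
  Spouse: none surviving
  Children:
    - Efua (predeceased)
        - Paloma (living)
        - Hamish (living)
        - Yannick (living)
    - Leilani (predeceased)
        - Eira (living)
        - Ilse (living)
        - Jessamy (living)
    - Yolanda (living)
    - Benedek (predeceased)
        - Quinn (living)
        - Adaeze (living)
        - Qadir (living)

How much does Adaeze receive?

The entire €828,000 passes to the descendants.
That amount (€828,000) is divided at the children's generation into 4 shares of €207,000. Yolanda takes €207,000. The 3 shares of the deceased (Efua, Leilani, and Benedek) are combined into a pool of €621,000.
That pool (€621,000) is divided at the grandchildren's generation equally among Paloma, Hamish, Yannick, Eira, Ilse, Jessamy, Quinn, Adaeze, and Qadir: €69,000 each.

Adaeze receives €69,000.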